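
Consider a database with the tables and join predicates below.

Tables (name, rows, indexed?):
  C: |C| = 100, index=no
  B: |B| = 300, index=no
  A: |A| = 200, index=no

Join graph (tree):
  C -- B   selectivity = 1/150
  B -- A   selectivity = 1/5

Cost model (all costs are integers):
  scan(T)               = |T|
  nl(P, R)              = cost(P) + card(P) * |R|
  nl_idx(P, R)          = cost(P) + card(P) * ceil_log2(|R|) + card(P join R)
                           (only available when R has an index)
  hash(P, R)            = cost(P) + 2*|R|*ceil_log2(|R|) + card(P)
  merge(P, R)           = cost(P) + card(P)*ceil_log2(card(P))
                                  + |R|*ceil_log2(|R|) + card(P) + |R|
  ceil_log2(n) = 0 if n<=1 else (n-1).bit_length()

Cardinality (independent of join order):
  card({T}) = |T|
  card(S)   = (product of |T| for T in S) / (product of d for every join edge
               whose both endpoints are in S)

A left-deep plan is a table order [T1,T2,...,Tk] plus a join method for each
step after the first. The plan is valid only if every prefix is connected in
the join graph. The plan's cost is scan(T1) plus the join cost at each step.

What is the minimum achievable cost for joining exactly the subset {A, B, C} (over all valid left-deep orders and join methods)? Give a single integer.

Selinger DP over subsets of {A,B,C}:
  {C}: scan cost=100, card=100
  {B}: scan cost=300, card=300
  {A}: scan cost=200, card=200
  {BC}: card=200; try (C,hash)→2000, (B,merge)→3900, (C,merge)→4100, (B,hash)→5600, (B,nl)→30100, (C,nl)→30300; best=2000 via (C,hash)
  {AB}: card=12000; try (A,hash)→3800, (B,merge)→5000, (A,merge)→5100, (B,hash)→5800, (B,nl)→60200, (A,nl)→60300; best=3800 via (A,hash)
  {ABC}: card=8000; try (A,hash)→5400, (A,merge)→5600, (C,hash)→17200, (A,nl)→42000, (C,merge)→184600, (C,nl)→1203800; best=5400 via (A,hash)

5400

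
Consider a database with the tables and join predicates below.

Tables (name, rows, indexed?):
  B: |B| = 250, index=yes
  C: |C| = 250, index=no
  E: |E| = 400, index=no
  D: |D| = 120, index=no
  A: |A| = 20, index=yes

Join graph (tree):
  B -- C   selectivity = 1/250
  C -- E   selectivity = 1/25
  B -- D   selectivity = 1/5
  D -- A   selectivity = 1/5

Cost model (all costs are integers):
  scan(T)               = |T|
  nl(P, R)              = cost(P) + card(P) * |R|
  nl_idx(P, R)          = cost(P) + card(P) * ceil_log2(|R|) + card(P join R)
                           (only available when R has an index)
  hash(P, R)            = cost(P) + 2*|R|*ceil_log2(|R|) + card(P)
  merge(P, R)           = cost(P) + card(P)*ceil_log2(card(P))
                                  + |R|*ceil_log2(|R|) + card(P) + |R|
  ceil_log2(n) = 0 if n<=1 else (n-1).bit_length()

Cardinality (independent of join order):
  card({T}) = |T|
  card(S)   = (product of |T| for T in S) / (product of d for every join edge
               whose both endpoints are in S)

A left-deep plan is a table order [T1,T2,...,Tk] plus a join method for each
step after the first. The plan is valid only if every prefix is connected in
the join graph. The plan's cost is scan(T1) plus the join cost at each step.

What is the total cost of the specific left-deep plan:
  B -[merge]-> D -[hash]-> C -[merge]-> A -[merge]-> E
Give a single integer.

485580

step 1: scan B: cost=250, card=250
step 2: join D via merge
    card(P join D) = 250*120/(5) = 6000
    cost = 250 + 250*8 + 120*7 + 250 + 120 = 3460
step 3: join C via hash
    card(P join C) = 6000*250/(250) = 6000
    cost = 3460 + 2*250*8 + 6000 = 13460
step 4: join A via merge
    card(P join A) = 6000*20/(5) = 24000
    cost = 13460 + 6000*13 + 20*5 + 6000 + 20 = 97580
step 5: join E via merge
    card(P join E) = 24000*400/(25) = 384000
    cost = 97580 + 24000*15 + 400*9 + 24000 + 400 = 485580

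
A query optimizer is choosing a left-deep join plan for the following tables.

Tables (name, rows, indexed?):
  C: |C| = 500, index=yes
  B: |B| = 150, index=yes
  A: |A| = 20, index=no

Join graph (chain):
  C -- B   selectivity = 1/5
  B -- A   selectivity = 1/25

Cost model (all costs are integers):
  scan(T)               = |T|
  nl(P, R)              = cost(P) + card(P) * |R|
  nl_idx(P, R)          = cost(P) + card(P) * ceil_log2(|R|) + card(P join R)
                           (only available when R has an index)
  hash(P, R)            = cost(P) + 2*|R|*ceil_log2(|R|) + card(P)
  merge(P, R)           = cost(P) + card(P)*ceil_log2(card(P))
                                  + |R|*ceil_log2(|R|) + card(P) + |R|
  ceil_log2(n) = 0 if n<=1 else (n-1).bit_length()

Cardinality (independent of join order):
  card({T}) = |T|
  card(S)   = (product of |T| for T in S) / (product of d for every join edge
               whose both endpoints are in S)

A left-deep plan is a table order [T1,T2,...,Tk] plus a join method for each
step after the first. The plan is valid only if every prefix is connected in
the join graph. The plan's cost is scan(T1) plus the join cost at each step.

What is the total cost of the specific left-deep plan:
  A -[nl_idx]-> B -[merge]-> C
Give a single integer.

6260

step 1: scan A: cost=20, card=20
step 2: join B via nl_idx
    card(P join B) = 20*150/(25) = 120
    cost = 20 + 20*8 + 120 = 300
step 3: join C via merge
    card(P join C) = 120*500/(5) = 12000
    cost = 300 + 120*7 + 500*9 + 120 + 500 = 6260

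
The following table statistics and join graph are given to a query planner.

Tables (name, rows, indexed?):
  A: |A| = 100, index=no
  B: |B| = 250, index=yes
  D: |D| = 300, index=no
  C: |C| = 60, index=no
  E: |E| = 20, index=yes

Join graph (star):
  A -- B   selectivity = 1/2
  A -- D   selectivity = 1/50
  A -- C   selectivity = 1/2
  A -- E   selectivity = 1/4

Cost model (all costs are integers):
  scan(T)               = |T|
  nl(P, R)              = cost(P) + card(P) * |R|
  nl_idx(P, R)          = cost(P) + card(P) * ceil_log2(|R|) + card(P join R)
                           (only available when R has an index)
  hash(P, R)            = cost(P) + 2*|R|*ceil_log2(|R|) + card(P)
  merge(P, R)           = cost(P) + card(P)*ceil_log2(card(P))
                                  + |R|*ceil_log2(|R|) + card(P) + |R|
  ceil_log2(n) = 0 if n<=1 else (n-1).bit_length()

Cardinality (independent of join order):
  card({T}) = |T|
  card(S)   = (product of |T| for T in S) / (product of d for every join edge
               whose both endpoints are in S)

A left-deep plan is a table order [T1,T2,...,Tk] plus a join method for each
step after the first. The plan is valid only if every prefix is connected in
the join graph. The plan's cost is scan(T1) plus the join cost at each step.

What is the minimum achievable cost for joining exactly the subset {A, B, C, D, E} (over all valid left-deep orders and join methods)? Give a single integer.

100520

Selinger DP over subsets of {A,B,C,D,E}:
  {A}: scan cost=100, card=100
  {B}: scan cost=250, card=250
  {D}: scan cost=300, card=300
  {C}: scan cost=60, card=60
  {E}: scan cost=20, card=20
  {AB}: card=12500; try (A,hash)→1900, (B,merge)→3150, (A,merge)→3300, (B,hash)→4200, (B,nl_idx)→13400, (B,nl)→25100 …(+1); best=1900 via (A,hash)
  {AD}: card=600; try (A,hash)→2000, (D,merge)→3900, (A,merge)→4100, (D,hash)→5600, (D,nl)→30100, (A,nl)→30300; best=2000 via (A,hash)
  {AC}: card=3000; try (C,hash)→920, (A,merge)→1280, (C,merge)→1320, (A,hash)→1520, (A,nl)→6060, (C,nl)→6100; best=920 via (C,hash)
  {AE}: card=500; try (E,hash)→400, (A,merge)→940, (E,merge)→1020, (E,nl_idx)→1100, (A,hash)→1440, (A,nl)→2020 …(+1); best=400 via (E,hash)
  {ABD}: card=75000; try (B,hash)→6600, (B,merge)→10850, (D,hash)→19800, (B,nl_idx)→81800, (B,nl)→152000, (D,merge)→192400 …(+1); best=6600 via (B,hash)
  {ABC}: card=375000; try (B,hash)→7920, (C,hash)→15120, (B,merge)→42170, (C,merge)→189820, (B,nl_idx)→399920, (B,nl)→750920 …(+1); best=7920 via (B,hash)
  {ABE}: card=62500; try (B,hash)→4900, (B,merge)→7650, (E,hash)→14600, (B,nl_idx)→66900, (B,nl)→125400, (E,nl_idx)→126900 …(+2); best=4900 via (B,hash)
  {ACD}: card=18000; try (C,hash)→3320, (C,merge)→9020, (D,hash)→9320, (C,nl)→38000, (D,merge)→42920, (D,nl)→900920; best=3320 via (C,hash)
  {ADE}: card=3000; try (E,hash)→2800, (D,hash)→6300, (E,nl_idx)→8000, (D,merge)→8400, (E,merge)→8720, (E,nl)→14000 …(+1); best=2800 via (E,hash)
  {ACE}: card=15000; try (C,hash)→1620, (E,hash)→4120, (C,merge)→5820, (C,nl)→30400, (E,nl_idx)→30920, (E,merge)→40040 …(+1); best=1620 via (C,hash)
  {ABCD}: card=2250000; try (B,hash)→25320, (C,hash)→82320, (B,merge)→293570, (D,hash)→388320, (C,merge)→1357020, (B,nl_idx)→2397320 …(+4); best=25320 via (B,hash)
  {ABDE}: card=375000; try (B,hash)→9800, (B,merge)→44050, (D,hash)→72800, (E,hash)→81800, (B,nl_idx)→401800, (B,nl)→752800 …(+5); best=9800 via (B,hash)
  {ABCE}: card=1875000; try (B,hash)→20620, (C,hash)→68120, (B,merge)→228870, (E,hash)→383120, (C,merge)→1067820, (B,nl_idx)→1996620 …(+5); best=20620 via (B,hash)
  {ACDE}: card=90000; try (C,hash)→6520, (E,hash)→21520, (D,hash)→22020, (C,merge)→42220, (C,nl)→182800, (E,nl_idx)→183320 …(+4); best=6520 via (C,hash)
  {ABCDE}: card=11250000; try (B,hash)→100520, (C,hash)→385520, (B,merge)→1628770, (D,hash)→1901020, (E,hash)→2275520, (C,merge)→7510220 …(+8); best=100520 via (B,hash)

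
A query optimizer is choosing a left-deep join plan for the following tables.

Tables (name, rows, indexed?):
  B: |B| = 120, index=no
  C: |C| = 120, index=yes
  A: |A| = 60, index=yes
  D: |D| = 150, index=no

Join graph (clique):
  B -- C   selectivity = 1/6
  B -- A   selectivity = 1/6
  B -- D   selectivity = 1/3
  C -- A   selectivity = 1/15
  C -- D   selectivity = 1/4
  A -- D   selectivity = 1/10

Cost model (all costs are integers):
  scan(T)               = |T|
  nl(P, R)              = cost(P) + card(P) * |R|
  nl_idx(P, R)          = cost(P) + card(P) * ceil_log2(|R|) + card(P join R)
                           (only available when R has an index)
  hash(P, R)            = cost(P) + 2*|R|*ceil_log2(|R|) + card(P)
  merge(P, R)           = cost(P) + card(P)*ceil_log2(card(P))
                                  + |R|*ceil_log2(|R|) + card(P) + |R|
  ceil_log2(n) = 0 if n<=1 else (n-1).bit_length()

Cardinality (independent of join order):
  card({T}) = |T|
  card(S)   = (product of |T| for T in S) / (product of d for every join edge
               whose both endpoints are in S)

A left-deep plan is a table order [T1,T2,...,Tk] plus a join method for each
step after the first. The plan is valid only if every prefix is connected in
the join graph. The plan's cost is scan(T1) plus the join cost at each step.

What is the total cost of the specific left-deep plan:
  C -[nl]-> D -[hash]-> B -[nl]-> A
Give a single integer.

1824300

step 1: scan C: cost=120, card=120
step 2: join D via nl
    card(P join D) = 120*150/(4) = 4500
    cost = 120 + 120*150 = 18120
step 3: join B via hash
    card(P join B) = 4500*120/(6*3) = 30000
    cost = 18120 + 2*120*7 + 4500 = 24300
step 4: join A via nl
    card(P join A) = 30000*60/(6*15*10) = 2000
    cost = 24300 + 30000*60 = 1824300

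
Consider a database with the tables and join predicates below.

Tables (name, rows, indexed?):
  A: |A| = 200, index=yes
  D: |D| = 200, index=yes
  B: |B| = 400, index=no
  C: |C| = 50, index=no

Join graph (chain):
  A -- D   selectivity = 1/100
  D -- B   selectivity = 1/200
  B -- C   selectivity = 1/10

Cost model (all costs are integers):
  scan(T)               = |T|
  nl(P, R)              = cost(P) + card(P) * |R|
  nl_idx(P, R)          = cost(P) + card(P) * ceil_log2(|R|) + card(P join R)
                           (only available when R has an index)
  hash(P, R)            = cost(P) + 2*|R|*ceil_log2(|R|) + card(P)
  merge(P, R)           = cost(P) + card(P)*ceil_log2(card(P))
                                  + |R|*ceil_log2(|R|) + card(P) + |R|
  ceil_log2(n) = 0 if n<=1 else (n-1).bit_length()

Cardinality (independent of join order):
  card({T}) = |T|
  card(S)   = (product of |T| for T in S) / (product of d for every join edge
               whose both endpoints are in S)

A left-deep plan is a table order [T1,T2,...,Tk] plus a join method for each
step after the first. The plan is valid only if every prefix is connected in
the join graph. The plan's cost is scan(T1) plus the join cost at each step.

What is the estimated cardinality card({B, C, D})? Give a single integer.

2000

Tables in S: B(400), C(50), D(200)
Edges inside S: D-B(d=200), B-C(d=10)
numerator = 400 * 50 * 200 = 4000000
denominator = 200 * 10 = 2000
card(S) = 4000000 / 2000 = 2000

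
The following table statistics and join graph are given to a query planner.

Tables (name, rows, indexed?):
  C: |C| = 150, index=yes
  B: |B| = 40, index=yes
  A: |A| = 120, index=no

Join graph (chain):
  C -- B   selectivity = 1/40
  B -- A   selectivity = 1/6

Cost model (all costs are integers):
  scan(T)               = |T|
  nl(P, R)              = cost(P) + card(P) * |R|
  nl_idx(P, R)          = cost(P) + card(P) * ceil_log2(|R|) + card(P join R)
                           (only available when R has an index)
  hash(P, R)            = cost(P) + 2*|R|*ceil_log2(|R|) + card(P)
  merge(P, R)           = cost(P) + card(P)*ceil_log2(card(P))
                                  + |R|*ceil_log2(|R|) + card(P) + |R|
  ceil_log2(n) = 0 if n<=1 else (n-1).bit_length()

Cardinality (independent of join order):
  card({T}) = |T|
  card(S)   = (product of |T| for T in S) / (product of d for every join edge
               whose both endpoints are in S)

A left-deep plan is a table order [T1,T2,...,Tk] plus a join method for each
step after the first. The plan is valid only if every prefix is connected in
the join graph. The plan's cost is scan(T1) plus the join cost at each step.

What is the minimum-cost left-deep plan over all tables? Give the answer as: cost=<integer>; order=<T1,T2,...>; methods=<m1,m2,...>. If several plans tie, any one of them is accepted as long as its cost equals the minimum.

cost=2340; order=B,C,A; methods=nl_idx,hash

Selinger DP (subsets sized 1..n):
  {C}: scan cost=150, card=150
  {B}: scan cost=40, card=40
  {A}: scan cost=120, card=120
  {BC}: card=150; try (C,nl_idx)→510, (B,hash)→780, (B,nl_idx)→1200, (C,merge)→1670, (B,merge)→1780, (C,hash)→2480 …(+2); best=510 via (C,nl_idx)
  {AB}: card=800; try (B,hash)→720, (A,merge)→1280, (B,merge)→1360, (B,nl_idx)→1640, (A,hash)→1760, (A,nl)→4840 …(+1); best=720 via (B,hash)
  {ABC}: card=3000; try (A,hash)→2340, (A,merge)→2820, (C,hash)→3920, (C,nl_idx)→10120, (C,merge)→10870, (A,nl)→18510 …(+1); best=2340 via (A,hash)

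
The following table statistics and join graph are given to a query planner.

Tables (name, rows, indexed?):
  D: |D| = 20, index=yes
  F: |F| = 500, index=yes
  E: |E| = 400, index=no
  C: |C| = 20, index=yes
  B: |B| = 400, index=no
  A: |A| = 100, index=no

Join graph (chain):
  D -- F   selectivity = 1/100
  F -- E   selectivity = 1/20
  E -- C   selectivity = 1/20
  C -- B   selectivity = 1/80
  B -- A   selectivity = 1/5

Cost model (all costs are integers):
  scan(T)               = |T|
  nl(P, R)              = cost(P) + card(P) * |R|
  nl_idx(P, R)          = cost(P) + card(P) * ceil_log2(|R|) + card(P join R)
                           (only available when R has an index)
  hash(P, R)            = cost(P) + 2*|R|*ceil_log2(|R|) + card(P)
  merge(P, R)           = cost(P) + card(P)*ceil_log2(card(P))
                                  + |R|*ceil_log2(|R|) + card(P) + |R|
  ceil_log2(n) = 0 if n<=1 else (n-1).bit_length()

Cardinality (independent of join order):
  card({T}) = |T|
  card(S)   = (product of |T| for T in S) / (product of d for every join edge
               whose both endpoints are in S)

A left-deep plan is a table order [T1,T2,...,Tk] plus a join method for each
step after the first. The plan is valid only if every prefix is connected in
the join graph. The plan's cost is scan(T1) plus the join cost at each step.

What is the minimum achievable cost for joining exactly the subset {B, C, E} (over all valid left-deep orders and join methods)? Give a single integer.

5800

Selinger DP over subsets of {B,C,E}:
  {E}: scan cost=400, card=400
  {C}: scan cost=20, card=20
  {B}: scan cost=400, card=400
  {CE}: card=400; try (C,hash)→1000, (C,nl_idx)→2800, (E,merge)→4140, (C,merge)→4520, (E,hash)→7240, (E,nl)→8020 …(+1); best=1000 via (C,hash)
  {BC}: card=100; try (C,hash)→1000, (C,nl_idx)→2500, (B,merge)→4140, (C,merge)→4520, (B,hash)→7240, (B,nl)→8020 …(+1); best=1000 via (C,hash)
  {BCE}: card=2000; try (E,merge)→5800, (E,hash)→8300, (B,hash)→8600, (B,merge)→9000, (E,nl)→41000, (B,nl)→161000; best=5800 via (E,merge)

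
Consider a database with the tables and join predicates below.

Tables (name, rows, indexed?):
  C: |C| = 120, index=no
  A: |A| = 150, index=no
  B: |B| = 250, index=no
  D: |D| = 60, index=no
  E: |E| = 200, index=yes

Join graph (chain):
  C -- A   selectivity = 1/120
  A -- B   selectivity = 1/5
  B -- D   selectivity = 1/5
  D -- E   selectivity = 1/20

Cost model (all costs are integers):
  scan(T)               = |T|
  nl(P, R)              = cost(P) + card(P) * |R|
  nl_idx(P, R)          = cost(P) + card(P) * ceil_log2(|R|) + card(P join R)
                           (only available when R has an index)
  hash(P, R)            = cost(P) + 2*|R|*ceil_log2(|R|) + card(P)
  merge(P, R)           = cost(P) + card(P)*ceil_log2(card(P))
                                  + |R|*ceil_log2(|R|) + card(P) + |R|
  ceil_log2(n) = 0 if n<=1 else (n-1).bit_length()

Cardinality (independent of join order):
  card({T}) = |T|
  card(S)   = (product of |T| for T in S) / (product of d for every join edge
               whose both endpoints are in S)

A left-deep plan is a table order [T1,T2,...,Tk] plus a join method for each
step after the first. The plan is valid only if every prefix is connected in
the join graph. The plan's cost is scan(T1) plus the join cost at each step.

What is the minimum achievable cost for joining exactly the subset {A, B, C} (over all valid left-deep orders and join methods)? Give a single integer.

Selinger DP over subsets of {A,B,C}:
  {C}: scan cost=120, card=120
  {A}: scan cost=150, card=150
  {B}: scan cost=250, card=250
  {AC}: card=150; try (C,hash)→1980, (A,merge)→2430, (C,merge)→2460, (A,hash)→2640, (A,nl)→18120, (C,nl)→18150; best=1980 via (C,hash)
  {AB}: card=7500; try (A,hash)→2900, (B,merge)→3750, (A,merge)→3850, (B,hash)→4300, (B,nl)→37650, (A,nl)→37750; best=2900 via (A,hash)
  {ABC}: card=7500; try (B,merge)→5580, (B,hash)→6130, (C,hash)→12080, (B,nl)→39480, (C,merge)→108860, (C,nl)→902900; best=5580 via (B,merge)

5580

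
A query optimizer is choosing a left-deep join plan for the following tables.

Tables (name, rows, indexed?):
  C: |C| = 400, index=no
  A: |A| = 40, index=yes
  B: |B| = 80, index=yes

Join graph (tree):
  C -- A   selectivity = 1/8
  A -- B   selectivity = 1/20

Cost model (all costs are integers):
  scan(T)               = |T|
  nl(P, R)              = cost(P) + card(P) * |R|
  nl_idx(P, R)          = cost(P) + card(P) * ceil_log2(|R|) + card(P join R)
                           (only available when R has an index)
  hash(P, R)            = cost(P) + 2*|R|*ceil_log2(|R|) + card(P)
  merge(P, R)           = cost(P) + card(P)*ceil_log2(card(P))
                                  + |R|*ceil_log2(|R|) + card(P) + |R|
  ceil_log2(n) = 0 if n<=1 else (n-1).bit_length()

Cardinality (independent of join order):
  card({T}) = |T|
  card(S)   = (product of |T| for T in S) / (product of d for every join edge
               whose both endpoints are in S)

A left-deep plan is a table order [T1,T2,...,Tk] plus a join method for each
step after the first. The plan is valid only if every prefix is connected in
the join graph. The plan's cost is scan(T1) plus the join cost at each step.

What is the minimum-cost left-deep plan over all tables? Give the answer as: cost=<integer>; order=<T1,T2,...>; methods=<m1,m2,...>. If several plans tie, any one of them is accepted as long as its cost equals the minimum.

cost=4400; order=C,A,B; methods=hash,hash

Selinger DP (subsets sized 1..n):
  {C}: scan cost=400, card=400
  {A}: scan cost=40, card=40
  {B}: scan cost=80, card=80
  {AC}: card=2000; try (A,hash)→1280, (C,merge)→4320, (A,merge)→4680, (A,nl_idx)→4800, (C,hash)→7280, (C,nl)→16040 …(+1); best=1280 via (A,hash)
  {AB}: card=160; try (B,nl_idx)→480, (A,hash)→640, (A,nl_idx)→720, (B,merge)→960, (A,merge)→1000, (B,hash)→1200 …(+2); best=480 via (B,nl_idx)
  {ABC}: card=8000; try (B,hash)→4400, (C,merge)→5920, (C,hash)→7840, (B,nl_idx)→23280, (B,merge)→25920, (C,nl)→64480 …(+1); best=4400 via (B,hash)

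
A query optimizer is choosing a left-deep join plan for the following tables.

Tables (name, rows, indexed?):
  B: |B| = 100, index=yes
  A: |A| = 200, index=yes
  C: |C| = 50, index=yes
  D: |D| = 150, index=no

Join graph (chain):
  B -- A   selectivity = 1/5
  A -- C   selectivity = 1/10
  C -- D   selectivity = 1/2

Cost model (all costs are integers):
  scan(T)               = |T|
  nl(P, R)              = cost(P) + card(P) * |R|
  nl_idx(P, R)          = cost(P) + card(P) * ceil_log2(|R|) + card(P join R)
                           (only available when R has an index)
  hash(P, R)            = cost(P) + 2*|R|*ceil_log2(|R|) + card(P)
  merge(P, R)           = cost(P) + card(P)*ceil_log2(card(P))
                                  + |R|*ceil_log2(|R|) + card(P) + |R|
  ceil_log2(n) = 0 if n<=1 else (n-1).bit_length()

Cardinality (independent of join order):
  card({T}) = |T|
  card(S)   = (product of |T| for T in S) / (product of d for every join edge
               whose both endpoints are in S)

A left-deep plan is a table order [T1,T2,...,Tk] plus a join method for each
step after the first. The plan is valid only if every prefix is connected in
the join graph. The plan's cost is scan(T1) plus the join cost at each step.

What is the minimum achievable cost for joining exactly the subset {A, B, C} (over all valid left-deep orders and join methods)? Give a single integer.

Selinger DP over subsets of {A,B,C}:
  {B}: scan cost=100, card=100
  {A}: scan cost=200, card=200
  {C}: scan cost=50, card=50
  {AB}: card=4000; try (B,hash)→1800, (A,merge)→2700, (B,merge)→2800, (A,hash)→3400, (A,nl_idx)→4900, (B,nl_idx)→5600 …(+2); best=1800 via (B,hash)
  {AC}: card=1000; try (C,hash)→1000, (A,nl_idx)→1450, (A,merge)→2200, (C,merge)→2350, (C,nl_idx)→2400, (A,hash)→3300 …(+2); best=1000 via (C,hash)
  {ABC}: card=20000; try (B,hash)→3400, (C,hash)→6400, (B,merge)→12800, (B,nl_idx)→28000, (C,nl_idx)→45800, (C,merge)→54150 …(+2); best=3400 via (B,hash)

3400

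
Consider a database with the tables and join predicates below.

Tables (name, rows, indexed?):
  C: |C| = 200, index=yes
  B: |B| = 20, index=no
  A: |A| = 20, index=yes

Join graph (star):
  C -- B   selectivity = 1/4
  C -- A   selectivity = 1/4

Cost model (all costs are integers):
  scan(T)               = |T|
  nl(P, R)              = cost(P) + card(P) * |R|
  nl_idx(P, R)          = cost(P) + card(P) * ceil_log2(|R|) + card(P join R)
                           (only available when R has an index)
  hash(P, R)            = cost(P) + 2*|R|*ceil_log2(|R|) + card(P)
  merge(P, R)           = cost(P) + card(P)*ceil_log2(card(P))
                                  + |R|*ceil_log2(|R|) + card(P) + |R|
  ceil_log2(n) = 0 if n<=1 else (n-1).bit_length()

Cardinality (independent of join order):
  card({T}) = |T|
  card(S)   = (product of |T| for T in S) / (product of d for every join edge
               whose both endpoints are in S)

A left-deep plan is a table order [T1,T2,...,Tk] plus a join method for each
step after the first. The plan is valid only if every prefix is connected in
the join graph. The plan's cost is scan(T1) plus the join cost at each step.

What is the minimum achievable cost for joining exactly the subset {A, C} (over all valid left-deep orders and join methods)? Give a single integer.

Selinger DP over subsets of {A,C}:
  {C}: scan cost=200, card=200
  {A}: scan cost=20, card=20
  {AC}: card=1000; try (A,hash)→600, (C,nl_idx)→1180, (C,merge)→1940, (A,merge)→2120, (A,nl_idx)→2200, (C,hash)→3240 …(+2); best=600 via (A,hash)

600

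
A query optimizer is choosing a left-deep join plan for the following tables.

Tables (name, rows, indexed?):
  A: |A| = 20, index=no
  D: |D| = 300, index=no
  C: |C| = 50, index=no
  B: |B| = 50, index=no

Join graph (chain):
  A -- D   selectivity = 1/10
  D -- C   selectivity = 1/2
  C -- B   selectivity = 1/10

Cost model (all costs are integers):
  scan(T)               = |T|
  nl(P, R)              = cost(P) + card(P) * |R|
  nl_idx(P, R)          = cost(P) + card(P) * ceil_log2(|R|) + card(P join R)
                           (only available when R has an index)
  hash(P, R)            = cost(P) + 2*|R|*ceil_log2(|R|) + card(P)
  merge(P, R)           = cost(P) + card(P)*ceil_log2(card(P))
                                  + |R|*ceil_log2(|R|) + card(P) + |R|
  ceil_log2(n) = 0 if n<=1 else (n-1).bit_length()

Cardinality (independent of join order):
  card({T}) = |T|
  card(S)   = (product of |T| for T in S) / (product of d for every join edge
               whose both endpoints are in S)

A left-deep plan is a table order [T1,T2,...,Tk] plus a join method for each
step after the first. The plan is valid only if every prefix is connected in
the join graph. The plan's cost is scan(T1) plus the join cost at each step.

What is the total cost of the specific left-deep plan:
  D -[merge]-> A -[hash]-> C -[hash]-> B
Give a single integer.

step 1: scan D: cost=300, card=300
step 2: join A via merge
    card(P join A) = 300*20/(10) = 600
    cost = 300 + 300*9 + 20*5 + 300 + 20 = 3420
step 3: join C via hash
    card(P join C) = 600*50/(2) = 15000
    cost = 3420 + 2*50*6 + 600 = 4620
step 4: join B via hash
    card(P join B) = 15000*50/(10) = 75000
    cost = 4620 + 2*50*6 + 15000 = 20220

20220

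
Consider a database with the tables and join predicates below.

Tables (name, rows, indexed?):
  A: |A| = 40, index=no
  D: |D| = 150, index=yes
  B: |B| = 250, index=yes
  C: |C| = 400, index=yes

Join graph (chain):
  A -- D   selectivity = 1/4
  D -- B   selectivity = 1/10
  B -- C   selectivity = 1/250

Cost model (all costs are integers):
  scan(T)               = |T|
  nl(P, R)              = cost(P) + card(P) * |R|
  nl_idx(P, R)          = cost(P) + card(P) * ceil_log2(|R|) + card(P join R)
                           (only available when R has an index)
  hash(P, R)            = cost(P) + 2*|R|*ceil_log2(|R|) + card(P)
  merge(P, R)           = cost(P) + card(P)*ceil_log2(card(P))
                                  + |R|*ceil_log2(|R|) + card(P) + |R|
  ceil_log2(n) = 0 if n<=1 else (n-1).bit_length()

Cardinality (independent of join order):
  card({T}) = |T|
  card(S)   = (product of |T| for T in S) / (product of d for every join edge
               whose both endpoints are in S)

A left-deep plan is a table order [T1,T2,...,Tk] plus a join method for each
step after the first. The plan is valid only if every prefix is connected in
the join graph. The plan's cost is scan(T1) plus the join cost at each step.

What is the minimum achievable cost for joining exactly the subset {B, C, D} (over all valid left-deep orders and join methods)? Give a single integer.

Selinger DP over subsets of {B,C,D}:
  {D}: scan cost=150, card=150
  {B}: scan cost=250, card=250
  {C}: scan cost=400, card=400
  {BD}: card=3750; try (D,hash)→2900, (B,merge)→3750, (D,merge)→3850, (B,hash)→4300, (B,nl_idx)→5100, (D,nl_idx)→6000 …(+2); best=2900 via (D,hash)
  {BC}: card=400; try (C,nl_idx)→2900, (B,nl_idx)→4000, (B,hash)→4800, (C,merge)→6500, (B,merge)→6650, (C,hash)→7700 …(+2); best=2900 via (C,nl_idx)
  {BCD}: card=6000; try (D,hash)→5700, (D,merge)→8250, (D,nl_idx)→12100, (C,hash)→13850, (C,nl_idx)→42650, (C,merge)→55650 …(+2); best=5700 via (D,hash)

5700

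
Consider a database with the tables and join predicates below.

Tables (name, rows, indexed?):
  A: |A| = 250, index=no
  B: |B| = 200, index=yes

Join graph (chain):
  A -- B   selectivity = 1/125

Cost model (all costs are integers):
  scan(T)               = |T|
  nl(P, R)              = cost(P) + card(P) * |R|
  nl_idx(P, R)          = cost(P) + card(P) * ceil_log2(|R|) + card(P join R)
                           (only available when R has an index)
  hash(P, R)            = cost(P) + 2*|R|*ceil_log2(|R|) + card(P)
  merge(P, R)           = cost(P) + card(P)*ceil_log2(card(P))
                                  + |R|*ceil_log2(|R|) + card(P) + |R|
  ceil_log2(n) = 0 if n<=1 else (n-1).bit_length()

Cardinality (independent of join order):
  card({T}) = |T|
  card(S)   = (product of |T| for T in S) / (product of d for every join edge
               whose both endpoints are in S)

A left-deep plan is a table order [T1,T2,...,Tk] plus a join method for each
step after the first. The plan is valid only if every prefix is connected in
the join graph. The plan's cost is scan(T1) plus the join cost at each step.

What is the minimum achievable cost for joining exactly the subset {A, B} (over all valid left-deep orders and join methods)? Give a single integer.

Selinger DP over subsets of {A,B}:
  {A}: scan cost=250, card=250
  {B}: scan cost=200, card=200
  {AB}: card=400; try (B,nl_idx)→2650, (B,hash)→3700, (A,merge)→4250, (B,merge)→4300, (A,hash)→4400, (A,nl)→50200 …(+1); best=2650 via (B,nl_idx)

2650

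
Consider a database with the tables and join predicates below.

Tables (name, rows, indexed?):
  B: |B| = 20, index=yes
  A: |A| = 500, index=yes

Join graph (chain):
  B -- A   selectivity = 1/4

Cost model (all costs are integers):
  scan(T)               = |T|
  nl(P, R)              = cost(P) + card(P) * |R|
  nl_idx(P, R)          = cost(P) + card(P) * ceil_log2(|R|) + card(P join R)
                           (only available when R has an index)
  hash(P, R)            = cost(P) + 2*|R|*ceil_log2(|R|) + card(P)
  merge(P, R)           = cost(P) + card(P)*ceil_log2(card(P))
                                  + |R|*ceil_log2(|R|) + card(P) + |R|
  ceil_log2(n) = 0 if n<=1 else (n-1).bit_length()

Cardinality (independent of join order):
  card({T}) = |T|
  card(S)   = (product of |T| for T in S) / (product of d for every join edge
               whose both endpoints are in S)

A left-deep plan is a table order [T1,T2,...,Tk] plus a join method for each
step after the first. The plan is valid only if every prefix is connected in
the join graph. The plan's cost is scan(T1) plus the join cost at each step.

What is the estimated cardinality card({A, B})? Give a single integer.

Tables in S: A(500), B(20)
Edges inside S: B-A(d=4)
numerator = 500 * 20 = 10000
denominator = 4 = 4
card(S) = 10000 / 4 = 2500

2500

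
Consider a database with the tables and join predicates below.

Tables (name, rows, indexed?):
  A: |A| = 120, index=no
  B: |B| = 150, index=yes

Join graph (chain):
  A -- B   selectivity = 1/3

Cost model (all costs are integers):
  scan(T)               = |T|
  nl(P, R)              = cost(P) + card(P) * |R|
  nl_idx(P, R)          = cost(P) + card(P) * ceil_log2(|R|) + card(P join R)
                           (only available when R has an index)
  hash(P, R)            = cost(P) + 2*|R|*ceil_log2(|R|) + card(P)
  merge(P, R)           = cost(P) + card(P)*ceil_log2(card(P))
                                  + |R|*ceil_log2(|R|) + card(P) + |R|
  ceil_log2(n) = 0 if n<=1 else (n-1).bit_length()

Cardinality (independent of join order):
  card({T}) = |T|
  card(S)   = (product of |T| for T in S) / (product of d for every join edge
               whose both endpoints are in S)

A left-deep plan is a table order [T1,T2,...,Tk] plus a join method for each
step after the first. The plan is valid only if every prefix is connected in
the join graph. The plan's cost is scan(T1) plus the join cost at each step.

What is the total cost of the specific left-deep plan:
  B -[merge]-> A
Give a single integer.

2460

step 1: scan B: cost=150, card=150
step 2: join A via merge
    card(P join A) = 150*120/(3) = 6000
    cost = 150 + 150*8 + 120*7 + 150 + 120 = 2460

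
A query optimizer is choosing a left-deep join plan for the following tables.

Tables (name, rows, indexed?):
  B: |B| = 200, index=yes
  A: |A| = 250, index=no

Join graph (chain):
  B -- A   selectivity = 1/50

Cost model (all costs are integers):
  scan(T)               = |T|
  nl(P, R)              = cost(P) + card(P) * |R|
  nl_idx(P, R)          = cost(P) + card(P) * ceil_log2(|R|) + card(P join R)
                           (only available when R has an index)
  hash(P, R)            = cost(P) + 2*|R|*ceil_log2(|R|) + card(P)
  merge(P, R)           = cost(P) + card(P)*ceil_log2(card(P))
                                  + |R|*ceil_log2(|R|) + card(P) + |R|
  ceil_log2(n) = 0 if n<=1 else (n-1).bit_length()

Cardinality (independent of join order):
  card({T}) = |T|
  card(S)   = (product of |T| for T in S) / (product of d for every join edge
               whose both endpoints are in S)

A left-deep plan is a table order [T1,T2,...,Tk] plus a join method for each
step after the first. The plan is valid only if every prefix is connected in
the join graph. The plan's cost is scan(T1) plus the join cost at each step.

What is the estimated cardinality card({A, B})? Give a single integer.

Tables in S: A(250), B(200)
Edges inside S: B-A(d=50)
numerator = 250 * 200 = 50000
denominator = 50 = 50
card(S) = 50000 / 50 = 1000

1000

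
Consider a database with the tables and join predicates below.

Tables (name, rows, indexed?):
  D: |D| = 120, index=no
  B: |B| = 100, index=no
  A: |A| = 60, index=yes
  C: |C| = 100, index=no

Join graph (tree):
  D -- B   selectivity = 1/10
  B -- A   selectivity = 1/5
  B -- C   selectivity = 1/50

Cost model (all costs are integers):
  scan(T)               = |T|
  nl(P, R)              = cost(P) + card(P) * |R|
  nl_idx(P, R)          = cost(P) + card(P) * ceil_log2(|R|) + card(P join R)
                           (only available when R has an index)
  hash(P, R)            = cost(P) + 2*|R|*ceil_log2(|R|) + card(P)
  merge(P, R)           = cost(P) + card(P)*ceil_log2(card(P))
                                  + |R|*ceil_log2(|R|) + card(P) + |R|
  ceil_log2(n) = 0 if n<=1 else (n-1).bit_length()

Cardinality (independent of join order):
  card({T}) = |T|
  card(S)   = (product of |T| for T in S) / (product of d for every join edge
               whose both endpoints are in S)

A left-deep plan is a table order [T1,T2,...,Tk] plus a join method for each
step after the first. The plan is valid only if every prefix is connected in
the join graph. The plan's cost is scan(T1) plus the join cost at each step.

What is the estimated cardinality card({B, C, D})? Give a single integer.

2400

Tables in S: B(100), C(100), D(120)
Edges inside S: D-B(d=10), B-C(d=50)
numerator = 100 * 100 * 120 = 1200000
denominator = 10 * 50 = 500
card(S) = 1200000 / 500 = 2400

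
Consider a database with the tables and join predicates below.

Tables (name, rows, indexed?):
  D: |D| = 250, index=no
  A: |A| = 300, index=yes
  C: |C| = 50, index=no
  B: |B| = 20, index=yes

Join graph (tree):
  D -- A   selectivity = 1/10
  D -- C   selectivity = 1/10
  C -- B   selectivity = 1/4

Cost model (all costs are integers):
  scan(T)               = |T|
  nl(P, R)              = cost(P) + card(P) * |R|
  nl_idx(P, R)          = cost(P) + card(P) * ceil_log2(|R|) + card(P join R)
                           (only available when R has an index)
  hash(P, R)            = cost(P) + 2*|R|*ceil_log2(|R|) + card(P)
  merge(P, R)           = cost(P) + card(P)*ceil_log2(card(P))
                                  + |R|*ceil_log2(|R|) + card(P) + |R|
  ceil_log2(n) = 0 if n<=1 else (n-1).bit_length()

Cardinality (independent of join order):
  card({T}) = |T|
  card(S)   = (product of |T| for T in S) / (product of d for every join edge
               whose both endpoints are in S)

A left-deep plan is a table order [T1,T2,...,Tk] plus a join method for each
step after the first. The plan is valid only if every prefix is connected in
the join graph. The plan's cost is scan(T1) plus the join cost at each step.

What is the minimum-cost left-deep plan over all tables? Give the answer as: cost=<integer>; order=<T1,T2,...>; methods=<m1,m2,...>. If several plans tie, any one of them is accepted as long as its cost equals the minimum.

Selinger DP (subsets sized 1..n):
  {D}: scan cost=250, card=250
  {A}: scan cost=300, card=300
  {C}: scan cost=50, card=50
  {B}: scan cost=20, card=20
  {AD}: card=7500; try (D,hash)→4600, (A,merge)→5500, (D,merge)→5550, (A,hash)→5900, (A,nl_idx)→10000, (A,nl)→75250 …(+1); best=4600 via (D,hash)
  {CD}: card=1250; try (C,hash)→1100, (D,merge)→2650, (C,merge)→2850, (D,hash)→4100, (D,nl)→12550, (C,nl)→12750; best=1100 via (C,hash)
  {BC}: card=250; try (B,hash)→300, (C,merge)→490, (B,merge)→520, (B,nl_idx)→550, (C,hash)→640, (C,nl)→1020 …(+1); best=300 via (B,hash)
  {ACD}: card=37500; try (A,hash)→7750, (C,hash)→12700, (A,merge)→19100, (A,nl_idx)→49850, (C,merge)→109950, (A,nl)→376100 …(+1); best=7750 via (A,hash)
  {BCD}: card=6250; try (B,hash)→2550, (D,hash)→4550, (D,merge)→4800, (B,nl_idx)→13600, (B,merge)→16220, (B,nl)→26100 …(+1); best=2550 via (B,hash)
  {ABCD}: card=187500; try (A,hash)→14200, (B,hash)→45450, (A,merge)→93050, (A,nl_idx)→246300, (B,nl_idx)→382750, (B,merge)→645370 …(+2); best=14200 via (A,hash)

cost=14200; order=D,C,B,A; methods=hash,hash,hash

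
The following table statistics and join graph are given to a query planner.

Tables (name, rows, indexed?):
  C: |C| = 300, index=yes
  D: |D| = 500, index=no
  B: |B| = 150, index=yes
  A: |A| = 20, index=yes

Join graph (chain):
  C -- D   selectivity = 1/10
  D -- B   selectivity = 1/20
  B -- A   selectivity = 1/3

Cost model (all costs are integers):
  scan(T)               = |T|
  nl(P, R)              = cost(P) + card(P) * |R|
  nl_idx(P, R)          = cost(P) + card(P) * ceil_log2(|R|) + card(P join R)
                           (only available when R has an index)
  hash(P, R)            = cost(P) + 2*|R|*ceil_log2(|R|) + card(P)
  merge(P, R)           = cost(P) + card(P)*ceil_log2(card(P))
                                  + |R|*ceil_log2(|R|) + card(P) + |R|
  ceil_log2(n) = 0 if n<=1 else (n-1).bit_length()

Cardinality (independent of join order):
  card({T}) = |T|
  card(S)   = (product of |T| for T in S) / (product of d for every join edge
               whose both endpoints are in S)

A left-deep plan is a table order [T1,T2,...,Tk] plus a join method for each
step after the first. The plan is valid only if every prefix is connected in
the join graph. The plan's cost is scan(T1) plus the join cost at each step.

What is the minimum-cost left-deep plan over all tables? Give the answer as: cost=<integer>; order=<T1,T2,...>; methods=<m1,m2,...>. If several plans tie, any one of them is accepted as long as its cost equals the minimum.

cost=37750; order=D,B,A,C; methods=hash,hash,hash

Selinger DP (subsets sized 1..n):
  {C}: scan cost=300, card=300
  {D}: scan cost=500, card=500
  {B}: scan cost=150, card=150
  {A}: scan cost=20, card=20
  {CD}: card=15000; try (C,hash)→6400, (D,merge)→8300, (C,merge)→8500, (D,hash)→9600, (C,nl_idx)→20000, (D,nl)→150300 …(+1); best=6400 via (C,hash)
  {BD}: card=3750; try (B,hash)→3400, (D,merge)→6500, (B,merge)→6850, (B,nl_idx)→8250, (D,hash)→9300, (D,nl)→75150 …(+1); best=3400 via (B,hash)
  {AB}: card=1000; try (A,hash)→500, (B,nl_idx)→1180, (B,merge)→1490, (A,merge)→1620, (A,nl_idx)→1900, (B,hash)→2440 …(+2); best=500 via (A,hash)
  {BCD}: card=112500; try (C,hash)→12550, (B,hash)→23800, (C,merge)→55150, (C,nl_idx)→149650, (B,merge)→232750, (B,nl_idx)→238900 …(+2); best=12550 via (C,hash)
  {ABD}: card=25000; try (A,hash)→7350, (D,hash)→10500, (D,merge)→16500, (A,nl_idx)→47150, (A,merge)→52270, (A,nl)→78400 …(+1); best=7350 via (A,hash)
  {ABCD}: card=750000; try (C,hash)→37750, (A,hash)→125250, (C,merge)→410350, (C,nl_idx)→982350, (A,nl_idx)→1325050, (A,merge)→2037670 …(+2); best=37750 via (C,hash)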